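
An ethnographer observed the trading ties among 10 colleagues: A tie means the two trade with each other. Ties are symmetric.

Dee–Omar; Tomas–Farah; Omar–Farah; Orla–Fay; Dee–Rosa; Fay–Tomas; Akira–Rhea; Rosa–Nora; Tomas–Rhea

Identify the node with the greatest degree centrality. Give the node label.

Tomas

Degrees — Akira:1, Dee:2, Farah:2, Fay:2, Nora:1, Omar:2, Orla:1, Rhea:2, Rosa:2, Tomas:3.
The maximum is 3, attained only by Tomas.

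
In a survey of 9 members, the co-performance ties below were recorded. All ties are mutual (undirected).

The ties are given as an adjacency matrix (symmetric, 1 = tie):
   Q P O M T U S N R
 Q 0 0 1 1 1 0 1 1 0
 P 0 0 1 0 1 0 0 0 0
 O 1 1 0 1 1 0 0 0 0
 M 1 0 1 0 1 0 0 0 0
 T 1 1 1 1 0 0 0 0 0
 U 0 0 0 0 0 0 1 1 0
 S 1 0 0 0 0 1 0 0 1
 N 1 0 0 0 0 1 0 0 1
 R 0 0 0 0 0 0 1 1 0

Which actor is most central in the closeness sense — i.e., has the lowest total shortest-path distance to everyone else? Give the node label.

Farness (sum of distances to all others) for each node — M:15, N:14, O:14, P:20, Q:11, R:19, S:14, T:14, U:19.
The smallest farness is 11, for Q, so Q has the highest closeness.

Q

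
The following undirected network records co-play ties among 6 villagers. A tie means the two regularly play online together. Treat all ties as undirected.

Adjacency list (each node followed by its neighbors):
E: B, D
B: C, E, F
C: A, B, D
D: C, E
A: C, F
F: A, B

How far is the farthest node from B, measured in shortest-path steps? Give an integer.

2

Distances from B: A:2, C:1, D:2, E:1, F:1.
The largest is 2 (to A and D), so the eccentricity of B is 2.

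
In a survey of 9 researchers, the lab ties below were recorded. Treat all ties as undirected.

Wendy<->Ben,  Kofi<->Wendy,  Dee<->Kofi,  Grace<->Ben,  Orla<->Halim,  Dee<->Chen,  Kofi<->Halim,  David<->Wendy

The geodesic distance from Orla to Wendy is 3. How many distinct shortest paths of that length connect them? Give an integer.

The shortest distance is 3, and the only length-3 path is Orla–Halim–Kofi–Wendy. So there is exactly 1 shortest path.

1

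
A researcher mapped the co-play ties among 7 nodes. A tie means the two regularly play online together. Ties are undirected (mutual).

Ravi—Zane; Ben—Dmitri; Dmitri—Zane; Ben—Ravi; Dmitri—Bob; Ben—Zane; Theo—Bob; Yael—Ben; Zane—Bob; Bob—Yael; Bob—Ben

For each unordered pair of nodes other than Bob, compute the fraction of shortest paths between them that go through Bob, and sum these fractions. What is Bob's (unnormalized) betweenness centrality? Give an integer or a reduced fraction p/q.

6

Pairs whose geodesics pass through Bob — Ravi–Theo: 2/2; Yael–Theo: 1; Yael–Zane: 1/2; Yael–Dmitri: 1/2; Theo–Ben: 1; Theo–Zane: 1; Theo–Dmitri: 1.
All other pairs contribute 0.
Summing the contributions gives betweenness(Bob) = 6.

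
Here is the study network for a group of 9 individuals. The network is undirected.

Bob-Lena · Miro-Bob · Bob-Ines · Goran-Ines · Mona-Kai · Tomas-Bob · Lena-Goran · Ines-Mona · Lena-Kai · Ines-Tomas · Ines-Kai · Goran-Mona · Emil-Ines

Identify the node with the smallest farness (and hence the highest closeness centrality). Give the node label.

Ines

Farness (sum of distances to all others) for each node — Bob:12, Emil:17, Goran:14, Ines:10, Kai:14, Lena:14, Miro:19, Mona:14, Tomas:14.
The smallest farness is 10, for Ines, so Ines has the highest closeness.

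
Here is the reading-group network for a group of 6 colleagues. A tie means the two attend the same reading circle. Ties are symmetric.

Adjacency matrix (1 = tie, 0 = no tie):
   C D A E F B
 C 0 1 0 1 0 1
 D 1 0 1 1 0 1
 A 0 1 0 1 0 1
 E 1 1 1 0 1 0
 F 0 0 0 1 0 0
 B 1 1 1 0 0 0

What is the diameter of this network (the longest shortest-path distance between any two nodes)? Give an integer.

Eccentricity of each node (its greatest distance to any other): A:2, B:3, C:2, D:2, E:2, F:3.
The maximum eccentricity is 3, realized for instance by the pair F–B via F – E – C – B. So the diameter is 3.

3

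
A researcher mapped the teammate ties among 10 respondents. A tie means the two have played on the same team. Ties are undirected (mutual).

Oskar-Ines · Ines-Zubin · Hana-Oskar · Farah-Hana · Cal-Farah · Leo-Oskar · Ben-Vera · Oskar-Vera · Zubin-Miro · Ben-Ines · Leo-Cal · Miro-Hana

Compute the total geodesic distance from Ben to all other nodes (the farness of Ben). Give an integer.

23

Distances from Ben: Cal:4, Farah:4, Hana:3, Ines:1, Leo:3, Miro:3, Oskar:2, Vera:1, Zubin:2.
Sum = 4 + 4 + 3 + 1 + 3 + 3 + 2 + 1 + 2 = 23.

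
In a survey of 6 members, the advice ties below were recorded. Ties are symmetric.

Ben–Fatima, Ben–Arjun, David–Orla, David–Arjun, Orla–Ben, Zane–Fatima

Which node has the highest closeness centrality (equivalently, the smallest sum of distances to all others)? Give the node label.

Ben

Farness (sum of distances to all others) for each node — Arjun:9, Ben:7, David:11, Fatima:9, Orla:9, Zane:13.
The smallest farness is 7, for Ben, so Ben has the highest closeness.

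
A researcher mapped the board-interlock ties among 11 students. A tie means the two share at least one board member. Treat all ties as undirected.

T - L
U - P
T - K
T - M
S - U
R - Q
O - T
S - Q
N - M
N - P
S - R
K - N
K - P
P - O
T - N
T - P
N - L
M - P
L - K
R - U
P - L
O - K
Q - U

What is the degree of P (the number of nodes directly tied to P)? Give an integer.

P is directly tied to K, L, M, N, O, T, and U. That is 7 neighbors, so the degree of P is 7.

7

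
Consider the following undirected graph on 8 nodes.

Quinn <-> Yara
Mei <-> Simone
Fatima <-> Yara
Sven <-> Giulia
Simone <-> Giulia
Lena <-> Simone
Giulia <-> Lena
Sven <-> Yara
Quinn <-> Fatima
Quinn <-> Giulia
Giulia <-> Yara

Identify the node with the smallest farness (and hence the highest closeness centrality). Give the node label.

Giulia

Farness (sum of distances to all others) for each node — Fatima:16, Giulia:9, Lena:13, Mei:18, Quinn:12, Simone:12, Sven:13, Yara:11.
The smallest farness is 9, for Giulia, so Giulia has the highest closeness.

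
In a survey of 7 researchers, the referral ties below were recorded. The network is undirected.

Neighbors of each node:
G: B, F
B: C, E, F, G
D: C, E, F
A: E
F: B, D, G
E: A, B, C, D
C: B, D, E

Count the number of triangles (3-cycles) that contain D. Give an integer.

D's neighbors: C, E, and F.
Neighbor pairs that are themselves tied: D–C–E. Each forms one triangle with D, for 1 in total.

1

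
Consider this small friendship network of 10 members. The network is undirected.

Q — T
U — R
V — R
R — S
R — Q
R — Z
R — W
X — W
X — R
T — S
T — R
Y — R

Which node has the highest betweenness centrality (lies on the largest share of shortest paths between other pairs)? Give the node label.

Unnormalized betweenness of each node: Q:0, R:65/2, S:0, T:1/2, U:0, V:0, W:0, X:0, Y:0, Z:0.
R has the largest value, 65/2, making it the main broker — the node through which the most shortest paths run.

R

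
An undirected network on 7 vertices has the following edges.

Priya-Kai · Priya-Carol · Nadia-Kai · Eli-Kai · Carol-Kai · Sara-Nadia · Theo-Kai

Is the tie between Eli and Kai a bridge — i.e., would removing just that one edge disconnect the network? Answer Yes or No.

Yes

Without the Eli–Kai edge there is no alternate route between Eli and Kai, so the network disconnects. It is a bridge.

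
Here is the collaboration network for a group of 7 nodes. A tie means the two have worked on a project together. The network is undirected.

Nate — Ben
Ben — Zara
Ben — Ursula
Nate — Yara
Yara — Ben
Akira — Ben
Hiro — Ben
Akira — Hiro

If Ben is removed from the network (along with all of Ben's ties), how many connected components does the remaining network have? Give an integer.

Without Ben, the remaining ties split the others into: {Nate, Yara}; {Ursula}; {Akira, Hiro}; {Zara}.
That's 4 separate components.

4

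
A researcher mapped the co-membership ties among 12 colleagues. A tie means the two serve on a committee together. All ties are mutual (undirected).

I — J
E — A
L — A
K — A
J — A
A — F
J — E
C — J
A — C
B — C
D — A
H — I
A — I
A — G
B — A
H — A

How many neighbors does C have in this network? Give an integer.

3

C is directly tied to A, B, and J. That is 3 neighbors, so the degree of C is 3.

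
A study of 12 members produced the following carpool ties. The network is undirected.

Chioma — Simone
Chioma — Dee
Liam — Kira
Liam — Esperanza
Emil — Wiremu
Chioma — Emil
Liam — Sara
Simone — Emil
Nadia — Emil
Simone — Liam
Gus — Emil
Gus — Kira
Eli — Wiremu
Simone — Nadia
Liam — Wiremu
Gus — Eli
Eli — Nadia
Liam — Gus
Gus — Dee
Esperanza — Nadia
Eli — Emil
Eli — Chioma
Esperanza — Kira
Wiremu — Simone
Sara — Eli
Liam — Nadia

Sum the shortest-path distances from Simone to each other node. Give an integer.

Distances from Simone: Chioma:1, Dee:2, Eli:2, Emil:1, Esperanza:2, Gus:2, Kira:2, Liam:1, Nadia:1, Sara:2, Wiremu:1.
Sum = 1 + 2 + 2 + 1 + 2 + 2 + 2 + 1 + 1 + 2 + 1 = 17.

17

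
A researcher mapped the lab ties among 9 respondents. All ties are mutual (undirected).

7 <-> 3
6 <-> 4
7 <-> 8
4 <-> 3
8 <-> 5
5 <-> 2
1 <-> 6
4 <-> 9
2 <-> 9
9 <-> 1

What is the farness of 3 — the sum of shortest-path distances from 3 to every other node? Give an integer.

17

Distances from 3: 1:3, 2:3, 4:1, 5:3, 6:2, 7:1, 8:2, 9:2.
Sum = 3 + 3 + 1 + 3 + 2 + 1 + 2 + 2 = 17.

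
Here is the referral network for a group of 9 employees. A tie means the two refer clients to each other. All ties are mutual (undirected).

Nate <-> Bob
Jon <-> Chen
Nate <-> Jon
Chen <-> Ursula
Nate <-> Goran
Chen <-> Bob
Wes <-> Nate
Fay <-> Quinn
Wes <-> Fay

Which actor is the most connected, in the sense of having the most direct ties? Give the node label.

Degrees — Bob:2, Chen:3, Fay:2, Goran:1, Jon:2, Nate:4, Quinn:1, Ursula:1, Wes:2.
The maximum is 4, attained only by Nate.

Nate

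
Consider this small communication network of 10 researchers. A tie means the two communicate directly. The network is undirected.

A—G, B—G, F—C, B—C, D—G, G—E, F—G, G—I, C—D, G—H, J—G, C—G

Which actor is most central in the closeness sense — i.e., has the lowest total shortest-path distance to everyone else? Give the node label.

Farness (sum of distances to all others) for each node — A:17, B:16, C:14, D:16, E:17, F:16, G:9, H:17, I:17, J:17.
The smallest farness is 9, for G, so G has the highest closeness.

G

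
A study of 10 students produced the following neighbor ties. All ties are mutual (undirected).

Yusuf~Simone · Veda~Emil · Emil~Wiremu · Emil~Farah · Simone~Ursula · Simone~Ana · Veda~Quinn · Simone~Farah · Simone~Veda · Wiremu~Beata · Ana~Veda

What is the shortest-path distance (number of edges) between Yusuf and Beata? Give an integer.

5

One shortest route is Yusuf – Simone – Veda – Emil – Wiremu – Beata, which uses 5 edges, and at distance 4 from Yusuf we only reach {Wiremu}, which does not include Beata. So d(Yusuf,Beata) = 5.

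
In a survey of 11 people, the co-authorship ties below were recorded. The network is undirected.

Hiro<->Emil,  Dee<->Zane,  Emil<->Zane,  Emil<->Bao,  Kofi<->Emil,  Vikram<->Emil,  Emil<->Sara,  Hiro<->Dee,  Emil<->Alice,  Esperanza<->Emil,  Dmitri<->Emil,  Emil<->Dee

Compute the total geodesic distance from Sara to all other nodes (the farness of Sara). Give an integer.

Distances from Sara: Alice:2, Bao:2, Dee:2, Dmitri:2, Emil:1, Esperanza:2, Hiro:2, Kofi:2, Vikram:2, Zane:2.
Sum = 2 + 2 + 2 + 2 + 1 + 2 + 2 + 2 + 2 + 2 = 19.

19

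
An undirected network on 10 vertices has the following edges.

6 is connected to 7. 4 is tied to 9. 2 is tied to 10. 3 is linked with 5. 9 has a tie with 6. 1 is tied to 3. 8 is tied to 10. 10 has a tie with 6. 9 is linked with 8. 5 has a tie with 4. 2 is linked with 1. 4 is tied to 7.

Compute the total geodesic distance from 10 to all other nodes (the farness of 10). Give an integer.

Distances from 10: 1:2, 2:1, 3:3, 4:3, 5:4, 6:1, 7:2, 8:1, 9:2.
Sum = 2 + 1 + 3 + 3 + 4 + 1 + 2 + 1 + 2 = 19.

19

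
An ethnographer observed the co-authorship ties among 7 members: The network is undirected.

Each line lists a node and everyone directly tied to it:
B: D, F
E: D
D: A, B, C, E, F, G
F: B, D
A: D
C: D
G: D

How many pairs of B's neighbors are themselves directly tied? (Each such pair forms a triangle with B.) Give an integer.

B's neighbors: D and F.
Neighbor pairs that are themselves tied: B–D–F. Each forms one triangle with B, for 1 in total.

1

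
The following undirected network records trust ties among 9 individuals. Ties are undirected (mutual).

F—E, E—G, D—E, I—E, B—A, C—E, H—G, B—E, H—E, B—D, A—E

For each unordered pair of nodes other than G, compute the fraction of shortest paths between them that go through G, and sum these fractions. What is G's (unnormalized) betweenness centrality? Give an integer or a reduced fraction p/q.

0

No shortest path between any pair of other nodes passes through G.
Summing the contributions gives betweenness(G) = 0.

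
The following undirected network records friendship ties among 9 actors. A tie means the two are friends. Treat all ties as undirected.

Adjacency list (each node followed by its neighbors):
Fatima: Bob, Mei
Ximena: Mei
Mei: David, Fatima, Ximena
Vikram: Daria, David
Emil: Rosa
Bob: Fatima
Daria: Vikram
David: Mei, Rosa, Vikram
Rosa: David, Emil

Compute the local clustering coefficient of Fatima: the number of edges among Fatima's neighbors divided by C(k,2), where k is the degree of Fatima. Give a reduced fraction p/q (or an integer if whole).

Fatima's neighbors: Bob and Mei (k = 2).
Possible neighbor pairs: C(2,2) = 1. Edges among them: none → e = 0.
Clustering(Fatima) = 0/1.

0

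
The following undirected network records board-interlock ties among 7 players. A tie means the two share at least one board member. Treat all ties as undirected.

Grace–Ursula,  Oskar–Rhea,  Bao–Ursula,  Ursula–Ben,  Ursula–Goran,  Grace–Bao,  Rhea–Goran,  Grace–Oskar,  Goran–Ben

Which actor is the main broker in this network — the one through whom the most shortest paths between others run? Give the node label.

Unnormalized betweenness of each node: Bao:0, Ben:0, Goran:3, Grace:3, Oskar:3/2, Rhea:3/2, Ursula:5.
Ursula has the largest value, 5, making it the main broker — the node through which the most shortest paths run.

Ursula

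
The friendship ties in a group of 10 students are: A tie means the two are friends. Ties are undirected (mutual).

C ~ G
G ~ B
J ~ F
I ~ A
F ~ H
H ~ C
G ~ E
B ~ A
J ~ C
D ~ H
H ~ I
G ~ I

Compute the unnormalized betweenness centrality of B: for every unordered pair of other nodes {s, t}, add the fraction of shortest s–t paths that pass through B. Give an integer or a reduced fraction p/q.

19/12

Pairs whose geodesics pass through B — A–E: 1/2; A–G: 1/2; A–J: 1/4; A–C: 1/3.
All other pairs contribute 0.
Summing the contributions gives betweenness(B) = 19/12.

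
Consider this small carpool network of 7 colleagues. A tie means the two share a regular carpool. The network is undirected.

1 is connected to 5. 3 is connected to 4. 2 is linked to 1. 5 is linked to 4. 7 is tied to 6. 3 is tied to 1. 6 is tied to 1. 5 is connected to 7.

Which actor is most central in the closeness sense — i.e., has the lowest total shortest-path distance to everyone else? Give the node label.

Farness (sum of distances to all others) for each node — 1:8, 2:13, 3:11, 4:12, 5:9, 6:11, 7:12.
The smallest farness is 8, for 1, so 1 has the highest closeness.

1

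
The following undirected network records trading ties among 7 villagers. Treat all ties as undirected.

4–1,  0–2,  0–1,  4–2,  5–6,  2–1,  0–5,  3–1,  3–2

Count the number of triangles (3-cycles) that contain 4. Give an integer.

4's neighbors: 1 and 2.
Neighbor pairs that are themselves tied: 4–1–2. Each forms one triangle with 4, for 1 in total.

1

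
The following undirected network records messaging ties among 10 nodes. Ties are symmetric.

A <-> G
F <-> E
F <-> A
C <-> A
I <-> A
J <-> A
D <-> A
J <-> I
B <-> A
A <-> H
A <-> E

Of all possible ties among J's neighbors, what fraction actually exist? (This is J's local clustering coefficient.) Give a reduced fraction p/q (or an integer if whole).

J's neighbors: A and I (k = 2).
Possible neighbor pairs: C(2,2) = 1. Edges among them: A–I → e = 1.
Clustering(J) = 1/1.

1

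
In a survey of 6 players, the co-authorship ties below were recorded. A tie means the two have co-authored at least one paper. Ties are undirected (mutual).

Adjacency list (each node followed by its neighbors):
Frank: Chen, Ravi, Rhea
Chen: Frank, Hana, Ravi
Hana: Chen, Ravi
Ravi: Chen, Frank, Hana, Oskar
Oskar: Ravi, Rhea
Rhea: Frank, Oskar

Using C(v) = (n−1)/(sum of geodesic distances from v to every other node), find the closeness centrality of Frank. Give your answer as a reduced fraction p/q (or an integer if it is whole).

5/7

Distances from Frank: Chen:1, Hana:2, Oskar:2, Ravi:1, Rhea:1. Sum = 7.
n = 6, so closeness = 5/7.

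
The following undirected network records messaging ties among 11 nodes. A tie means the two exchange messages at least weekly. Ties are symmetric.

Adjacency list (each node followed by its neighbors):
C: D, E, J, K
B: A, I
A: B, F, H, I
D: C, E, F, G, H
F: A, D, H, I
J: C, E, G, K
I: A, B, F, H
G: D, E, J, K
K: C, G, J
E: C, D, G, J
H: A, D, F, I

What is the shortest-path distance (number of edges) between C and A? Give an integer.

One shortest route is C – D – F – A, which uses 3 edges, and at distance 2 from C we only reach {F, G, H}, which does not include A. So d(C,A) = 3.

3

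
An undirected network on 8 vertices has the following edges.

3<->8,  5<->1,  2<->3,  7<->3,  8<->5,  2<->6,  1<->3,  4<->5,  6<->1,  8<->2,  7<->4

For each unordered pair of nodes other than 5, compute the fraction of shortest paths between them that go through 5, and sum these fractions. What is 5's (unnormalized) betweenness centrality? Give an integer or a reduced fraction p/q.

Pairs whose geodesics pass through 5 — 4–8: 1; 4–2: 1/2; 4–6: 1; 4–1: 1; 8–1: 1/2.
All other pairs contribute 0.
Summing the contributions gives betweenness(5) = 4.

4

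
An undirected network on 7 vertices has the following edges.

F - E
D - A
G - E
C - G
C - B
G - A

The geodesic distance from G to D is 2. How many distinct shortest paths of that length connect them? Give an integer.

The shortest distance is 2, and the only length-2 path is G–A–D. So there is exactly 1 shortest path.

1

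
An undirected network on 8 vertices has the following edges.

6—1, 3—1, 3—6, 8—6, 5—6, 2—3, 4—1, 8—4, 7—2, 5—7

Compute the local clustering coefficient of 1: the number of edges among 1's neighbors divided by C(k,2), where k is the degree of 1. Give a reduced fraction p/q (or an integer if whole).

1/3

1's neighbors: 3, 4, and 6 (k = 3).
Possible neighbor pairs: C(3,2) = 3. Edges among them: 3–6 → e = 1.
Clustering(1) = 1/3.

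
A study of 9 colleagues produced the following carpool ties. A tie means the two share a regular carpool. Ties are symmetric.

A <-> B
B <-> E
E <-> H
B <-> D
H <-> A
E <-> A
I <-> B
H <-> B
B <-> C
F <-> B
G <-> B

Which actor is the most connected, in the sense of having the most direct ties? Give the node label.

Degrees — A:3, B:8, C:1, D:1, E:3, F:1, G:1, H:3, I:1.
The maximum is 8, attained only by B.

B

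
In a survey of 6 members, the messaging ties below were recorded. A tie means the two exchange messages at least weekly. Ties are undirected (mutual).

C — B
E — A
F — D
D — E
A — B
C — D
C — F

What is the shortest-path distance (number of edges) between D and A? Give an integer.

One shortest route is D – E – A, which uses 2 edges, and D and A are not directly tied, so nothing shorter exists. So d(D,A) = 2.

2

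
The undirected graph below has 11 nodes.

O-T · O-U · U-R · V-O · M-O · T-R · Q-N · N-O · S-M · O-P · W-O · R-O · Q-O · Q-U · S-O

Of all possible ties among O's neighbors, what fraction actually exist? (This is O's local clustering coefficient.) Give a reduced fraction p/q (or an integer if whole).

1/9

O's neighbors: M, N, P, Q, R, S, T, U, V, and W (k = 10).
Possible neighbor pairs: C(10,2) = 45. Edges among them: M–S, N–Q, Q–U, R–T, R–U → e = 5.
Clustering(O) = 5/45 = 1/9.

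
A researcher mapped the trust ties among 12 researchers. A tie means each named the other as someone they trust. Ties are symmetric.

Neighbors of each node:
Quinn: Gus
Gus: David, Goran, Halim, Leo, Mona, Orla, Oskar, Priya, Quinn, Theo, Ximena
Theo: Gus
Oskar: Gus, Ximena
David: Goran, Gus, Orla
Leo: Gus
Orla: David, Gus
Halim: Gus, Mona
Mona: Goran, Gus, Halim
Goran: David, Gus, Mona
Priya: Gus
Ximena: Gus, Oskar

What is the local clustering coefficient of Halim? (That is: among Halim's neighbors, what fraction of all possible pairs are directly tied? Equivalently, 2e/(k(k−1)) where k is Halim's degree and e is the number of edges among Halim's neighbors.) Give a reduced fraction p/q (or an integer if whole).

1

Halim's neighbors: Gus and Mona (k = 2).
Possible neighbor pairs: C(2,2) = 1. Edges among them: Gus–Mona → e = 1.
Clustering(Halim) = 1/1.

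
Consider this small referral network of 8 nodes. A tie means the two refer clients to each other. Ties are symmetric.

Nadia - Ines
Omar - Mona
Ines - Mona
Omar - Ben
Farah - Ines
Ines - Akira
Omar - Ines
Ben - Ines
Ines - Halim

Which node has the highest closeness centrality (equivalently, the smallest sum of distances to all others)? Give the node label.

Farness (sum of distances to all others) for each node — Akira:13, Ben:12, Farah:13, Halim:13, Ines:7, Mona:12, Nadia:13, Omar:11.
The smallest farness is 7, for Ines, so Ines has the highest closeness.

Ines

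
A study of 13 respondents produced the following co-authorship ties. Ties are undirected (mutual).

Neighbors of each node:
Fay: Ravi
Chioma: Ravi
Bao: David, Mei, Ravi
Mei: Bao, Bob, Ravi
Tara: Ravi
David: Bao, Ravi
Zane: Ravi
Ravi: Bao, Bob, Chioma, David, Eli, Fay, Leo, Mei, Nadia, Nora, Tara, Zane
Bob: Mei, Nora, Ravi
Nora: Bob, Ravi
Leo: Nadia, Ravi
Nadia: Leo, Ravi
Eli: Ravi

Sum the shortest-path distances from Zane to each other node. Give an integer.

23

Distances from Zane: Bao:2, Bob:2, Chioma:2, David:2, Eli:2, Fay:2, Leo:2, Mei:2, Nadia:2, Nora:2, Ravi:1, Tara:2.
Sum = 2 + 2 + 2 + 2 + 2 + 2 + 2 + 2 + 2 + 2 + 1 + 2 = 23.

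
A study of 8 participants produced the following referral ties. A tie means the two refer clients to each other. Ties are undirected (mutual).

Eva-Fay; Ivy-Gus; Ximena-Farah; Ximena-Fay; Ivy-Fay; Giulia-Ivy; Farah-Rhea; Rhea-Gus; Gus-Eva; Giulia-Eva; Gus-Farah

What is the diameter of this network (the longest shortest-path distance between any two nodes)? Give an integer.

3

Eccentricity of each node (its greatest distance to any other): Eva:2, Farah:3, Fay:3, Giulia:3, Gus:2, Ivy:2, Rhea:3, Ximena:3.
The maximum eccentricity is 3, realized for instance by the pair Giulia–Ximena via Giulia – Ivy – Fay – Ximena. So the diameter is 3.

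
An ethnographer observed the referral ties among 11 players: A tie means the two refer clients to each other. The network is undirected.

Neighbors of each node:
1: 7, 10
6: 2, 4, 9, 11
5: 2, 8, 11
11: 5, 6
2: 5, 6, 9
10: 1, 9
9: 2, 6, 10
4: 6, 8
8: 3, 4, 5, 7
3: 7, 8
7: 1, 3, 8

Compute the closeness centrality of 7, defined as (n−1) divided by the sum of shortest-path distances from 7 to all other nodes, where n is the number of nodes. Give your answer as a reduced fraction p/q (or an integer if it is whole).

Distances from 7: 1:1, 2:3, 3:1, 4:2, 5:2, 6:3, 8:1, 9:3, 10:2, 11:3. Sum = 21.
n = 11, so closeness = 10/21.

10/21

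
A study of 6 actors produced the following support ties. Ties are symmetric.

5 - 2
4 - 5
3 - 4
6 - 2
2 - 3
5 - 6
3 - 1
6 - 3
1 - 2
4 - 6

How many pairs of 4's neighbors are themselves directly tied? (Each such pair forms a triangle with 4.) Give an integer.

2

4's neighbors: 3, 5, and 6.
Neighbor pairs that are themselves tied: 4–3–6; 4–5–6. Each forms one triangle with 4, for 2 in total.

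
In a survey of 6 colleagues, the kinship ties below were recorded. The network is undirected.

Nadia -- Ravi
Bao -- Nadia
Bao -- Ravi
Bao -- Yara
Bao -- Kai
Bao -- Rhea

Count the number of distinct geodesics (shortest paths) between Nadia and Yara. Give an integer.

The shortest distance is 2, and the only length-2 path is Nadia–Bao–Yara. So there is exactly 1 shortest path.

1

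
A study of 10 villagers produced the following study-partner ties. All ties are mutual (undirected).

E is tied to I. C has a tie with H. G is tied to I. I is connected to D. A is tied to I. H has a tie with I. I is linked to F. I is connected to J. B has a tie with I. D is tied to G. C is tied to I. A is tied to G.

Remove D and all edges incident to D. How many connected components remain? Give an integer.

1

D's neighbors (G and I) remain reachable from one another through other ties, so the rest of the network stays in one piece.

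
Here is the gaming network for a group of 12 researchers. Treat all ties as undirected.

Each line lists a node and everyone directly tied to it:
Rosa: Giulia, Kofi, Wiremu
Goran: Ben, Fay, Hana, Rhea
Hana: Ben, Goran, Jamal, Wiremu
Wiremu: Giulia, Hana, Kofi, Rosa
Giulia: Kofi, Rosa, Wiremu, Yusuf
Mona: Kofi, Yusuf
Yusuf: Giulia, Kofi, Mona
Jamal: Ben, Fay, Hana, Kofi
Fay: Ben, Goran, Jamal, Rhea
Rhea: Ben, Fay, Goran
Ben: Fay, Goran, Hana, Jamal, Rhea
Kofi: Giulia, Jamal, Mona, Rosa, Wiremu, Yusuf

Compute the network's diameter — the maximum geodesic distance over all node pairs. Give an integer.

Eccentricity of each node (its greatest distance to any other): Ben:3, Fay:3, Giulia:4, Goran:4, Hana:3, Jamal:2, Kofi:3, Mona:4, Rhea:4, Rosa:4, Wiremu:3, Yusuf:4.
The maximum eccentricity is 4, realized for instance by the pair Rosa–Rhea via Rosa – Wiremu – Hana – Ben – Rhea. So the diameter is 4.

4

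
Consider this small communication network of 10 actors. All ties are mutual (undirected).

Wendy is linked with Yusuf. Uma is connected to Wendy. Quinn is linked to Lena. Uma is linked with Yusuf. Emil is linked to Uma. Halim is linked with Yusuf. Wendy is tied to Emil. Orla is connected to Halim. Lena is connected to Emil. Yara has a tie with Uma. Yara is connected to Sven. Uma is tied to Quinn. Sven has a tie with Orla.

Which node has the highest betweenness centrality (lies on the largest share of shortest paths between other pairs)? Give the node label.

Unnormalized betweenness of each node: Emil:133/30, Halim:143/30, Lena:1/2, Orla:2, Quinn:77/30, Sven:97/30, Uma:183/10, Wendy:11/5, Yara:217/30, Yusuf:263/30.
Uma has the largest value, 183/10, making it the main broker — the node through which the most shortest paths run.

Uma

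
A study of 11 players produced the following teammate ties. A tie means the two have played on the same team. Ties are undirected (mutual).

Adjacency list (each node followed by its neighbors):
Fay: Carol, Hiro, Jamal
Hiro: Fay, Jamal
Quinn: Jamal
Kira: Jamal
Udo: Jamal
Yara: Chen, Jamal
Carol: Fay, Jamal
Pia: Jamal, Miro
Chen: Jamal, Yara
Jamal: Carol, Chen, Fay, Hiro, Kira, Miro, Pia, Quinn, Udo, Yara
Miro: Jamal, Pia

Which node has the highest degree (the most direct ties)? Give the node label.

Degrees — Carol:2, Chen:2, Fay:3, Hiro:2, Jamal:10, Kira:1, Miro:2, Pia:2, Quinn:1, Udo:1, Yara:2.
The maximum is 10, attained only by Jamal.

Jamal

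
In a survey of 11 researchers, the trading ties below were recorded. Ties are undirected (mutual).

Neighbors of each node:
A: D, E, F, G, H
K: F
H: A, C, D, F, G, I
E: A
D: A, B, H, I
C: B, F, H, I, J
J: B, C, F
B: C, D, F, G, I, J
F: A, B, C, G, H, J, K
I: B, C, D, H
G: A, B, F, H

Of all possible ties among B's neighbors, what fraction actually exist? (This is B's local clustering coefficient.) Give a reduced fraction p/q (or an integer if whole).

B's neighbors: C, D, F, G, I, and J (k = 6).
Possible neighbor pairs: C(6,2) = 15. Edges among them: C–F, C–I, C–J, D–I, F–G, F–J → e = 6.
Clustering(B) = 6/15 = 2/5.

2/5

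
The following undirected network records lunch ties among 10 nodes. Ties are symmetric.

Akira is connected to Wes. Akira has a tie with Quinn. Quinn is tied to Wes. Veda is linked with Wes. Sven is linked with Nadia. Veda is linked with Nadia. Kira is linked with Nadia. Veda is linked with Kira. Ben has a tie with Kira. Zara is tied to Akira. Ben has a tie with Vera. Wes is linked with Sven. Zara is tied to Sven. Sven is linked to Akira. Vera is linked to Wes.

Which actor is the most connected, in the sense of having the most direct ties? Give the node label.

Degrees — Akira:4, Ben:2, Kira:3, Nadia:3, Quinn:2, Sven:4, Veda:3, Vera:2, Wes:5, Zara:2.
The maximum is 5, attained only by Wes.

Wes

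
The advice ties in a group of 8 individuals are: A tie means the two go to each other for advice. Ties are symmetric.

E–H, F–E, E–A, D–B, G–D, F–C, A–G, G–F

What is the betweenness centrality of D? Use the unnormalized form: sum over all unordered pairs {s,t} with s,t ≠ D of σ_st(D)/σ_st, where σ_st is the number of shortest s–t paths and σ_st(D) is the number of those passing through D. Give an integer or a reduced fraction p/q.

6

Pairs whose geodesics pass through D — C–B: 1; H–B: 2/2; A–B: 1; F–B: 1; G–B: 1; E–B: 2/2.
All other pairs contribute 0.
Summing the contributions gives betweenness(D) = 6.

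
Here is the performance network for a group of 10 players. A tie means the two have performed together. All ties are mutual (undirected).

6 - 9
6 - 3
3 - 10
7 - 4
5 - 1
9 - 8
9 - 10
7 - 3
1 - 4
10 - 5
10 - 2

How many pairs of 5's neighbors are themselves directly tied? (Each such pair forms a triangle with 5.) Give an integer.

0

5's neighbors are 1 and 10, but none of them are tied to each other, so no triangle contains 5.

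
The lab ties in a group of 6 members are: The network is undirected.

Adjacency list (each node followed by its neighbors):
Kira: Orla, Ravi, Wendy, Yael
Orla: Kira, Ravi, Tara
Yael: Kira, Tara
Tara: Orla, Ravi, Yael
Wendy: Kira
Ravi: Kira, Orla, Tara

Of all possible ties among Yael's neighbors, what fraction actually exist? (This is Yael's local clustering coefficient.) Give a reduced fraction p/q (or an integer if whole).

Yael's neighbors: Kira and Tara (k = 2).
Possible neighbor pairs: C(2,2) = 1. Edges among them: none → e = 0.
Clustering(Yael) = 0/1.

0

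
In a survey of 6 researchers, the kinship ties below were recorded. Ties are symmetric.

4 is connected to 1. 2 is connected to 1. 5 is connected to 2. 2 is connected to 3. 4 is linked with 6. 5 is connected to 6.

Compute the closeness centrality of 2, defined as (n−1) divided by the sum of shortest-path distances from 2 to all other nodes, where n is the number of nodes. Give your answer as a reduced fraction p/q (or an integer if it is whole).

Distances from 2: 1:1, 3:1, 4:2, 5:1, 6:2. Sum = 7.
n = 6, so closeness = 5/7.

5/7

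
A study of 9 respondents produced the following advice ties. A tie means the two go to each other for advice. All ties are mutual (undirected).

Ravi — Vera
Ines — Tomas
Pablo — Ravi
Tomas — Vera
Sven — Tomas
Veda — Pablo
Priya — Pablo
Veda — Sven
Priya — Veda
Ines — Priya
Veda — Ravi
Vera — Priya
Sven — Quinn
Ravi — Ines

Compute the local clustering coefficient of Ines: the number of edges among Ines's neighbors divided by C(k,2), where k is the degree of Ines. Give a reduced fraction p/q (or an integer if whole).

0

Ines's neighbors: Priya, Ravi, and Tomas (k = 3).
Possible neighbor pairs: C(3,2) = 3. Edges among them: none → e = 0.
Clustering(Ines) = 0/3 = 0.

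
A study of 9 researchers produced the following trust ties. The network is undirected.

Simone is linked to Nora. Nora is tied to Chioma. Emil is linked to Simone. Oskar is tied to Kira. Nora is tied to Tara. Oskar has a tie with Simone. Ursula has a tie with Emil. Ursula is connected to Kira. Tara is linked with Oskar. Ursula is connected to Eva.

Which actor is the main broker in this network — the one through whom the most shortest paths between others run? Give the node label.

Unnormalized betweenness of each node: Chioma:0, Emil:6, Eva:0, Kira:4, Nora:8, Oskar:7, Simone:10, Tara:2, Ursula:8.
Simone has the largest value, 10, making it the main broker — the node through which the most shortest paths run.

Simone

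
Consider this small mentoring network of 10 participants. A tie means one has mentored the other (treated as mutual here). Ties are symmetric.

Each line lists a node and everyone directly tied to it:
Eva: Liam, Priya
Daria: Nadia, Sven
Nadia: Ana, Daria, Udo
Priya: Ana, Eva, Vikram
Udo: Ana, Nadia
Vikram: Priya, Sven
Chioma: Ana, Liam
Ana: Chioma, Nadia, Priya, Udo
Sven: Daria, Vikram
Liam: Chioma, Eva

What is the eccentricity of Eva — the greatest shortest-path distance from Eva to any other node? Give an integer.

Distances from Eva: Ana:2, Chioma:2, Daria:4, Liam:1, Nadia:3, Priya:1, Sven:3, Udo:3, Vikram:2.
The largest is 4 (to Daria), so the eccentricity of Eva is 4.

4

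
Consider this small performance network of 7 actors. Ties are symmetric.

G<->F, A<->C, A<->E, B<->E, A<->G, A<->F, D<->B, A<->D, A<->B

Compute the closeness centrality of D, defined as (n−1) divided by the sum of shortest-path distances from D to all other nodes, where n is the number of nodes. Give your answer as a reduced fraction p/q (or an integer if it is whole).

Distances from D: A:1, B:1, C:2, E:2, F:2, G:2. Sum = 10.
n = 7, so closeness = 6/10 = 3/5.

3/5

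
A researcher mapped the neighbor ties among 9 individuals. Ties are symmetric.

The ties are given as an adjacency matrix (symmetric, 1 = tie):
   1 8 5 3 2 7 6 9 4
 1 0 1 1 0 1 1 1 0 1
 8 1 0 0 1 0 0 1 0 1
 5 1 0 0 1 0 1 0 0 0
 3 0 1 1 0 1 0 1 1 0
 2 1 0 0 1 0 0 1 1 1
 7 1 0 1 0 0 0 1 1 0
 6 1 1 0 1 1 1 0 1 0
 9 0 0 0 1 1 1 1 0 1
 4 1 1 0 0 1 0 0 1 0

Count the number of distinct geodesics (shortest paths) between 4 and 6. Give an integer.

4

The shortest distance is 2. The length-2 paths are: 4–1–6; 4–8–6; 4–2–6; 4–9–6.
That gives 4 distinct shortest paths.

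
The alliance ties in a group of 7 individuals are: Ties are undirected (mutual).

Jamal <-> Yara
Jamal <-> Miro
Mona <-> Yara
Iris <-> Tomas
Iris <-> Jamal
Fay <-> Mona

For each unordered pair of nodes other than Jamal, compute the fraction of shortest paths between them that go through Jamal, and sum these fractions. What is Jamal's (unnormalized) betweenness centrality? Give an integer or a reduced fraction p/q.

11

Pairs whose geodesics pass through Jamal — Iris–Yara: 1; Iris–Miro: 1; Iris–Mona: 1; Iris–Fay: 1; Yara–Miro: 1; Yara–Tomas: 1; Miro–Mona: 1; Miro–Fay: 1; Miro–Tomas: 1; Mona–Tomas: 1; Fay–Tomas: 1.
All other pairs contribute 0.
Summing the contributions gives betweenness(Jamal) = 11.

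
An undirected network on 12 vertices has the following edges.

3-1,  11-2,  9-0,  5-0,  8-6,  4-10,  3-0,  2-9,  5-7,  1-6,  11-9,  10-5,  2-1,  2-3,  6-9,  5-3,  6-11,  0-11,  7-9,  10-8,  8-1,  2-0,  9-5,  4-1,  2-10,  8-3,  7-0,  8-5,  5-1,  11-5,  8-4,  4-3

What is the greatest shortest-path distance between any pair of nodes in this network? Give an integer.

3

Eccentricity of each node (its greatest distance to any other): 0:2, 1:2, 2:2, 3:2, 4:3, 5:2, 6:2, 7:3, 8:2, 9:3, 10:2, 11:3.
The maximum eccentricity is 3, realized for instance by the pair 11–4 via 11 – 5 – 3 – 4. So the diameter is 3.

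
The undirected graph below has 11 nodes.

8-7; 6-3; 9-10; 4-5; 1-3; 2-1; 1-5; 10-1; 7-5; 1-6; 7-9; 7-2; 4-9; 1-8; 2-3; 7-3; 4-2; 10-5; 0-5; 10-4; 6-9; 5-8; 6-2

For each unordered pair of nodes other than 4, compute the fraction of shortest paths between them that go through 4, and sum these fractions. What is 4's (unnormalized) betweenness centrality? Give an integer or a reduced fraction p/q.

Pairs whose geodesics pass through 4 — 2–0: 1/3; 2–9: 1/3; 2–10: 1/2; 2–5: 1/3; 0–9: 1/3; 9–5: 1/3.
All other pairs contribute 0.
Summing the contributions gives betweenness(4) = 13/6.

13/6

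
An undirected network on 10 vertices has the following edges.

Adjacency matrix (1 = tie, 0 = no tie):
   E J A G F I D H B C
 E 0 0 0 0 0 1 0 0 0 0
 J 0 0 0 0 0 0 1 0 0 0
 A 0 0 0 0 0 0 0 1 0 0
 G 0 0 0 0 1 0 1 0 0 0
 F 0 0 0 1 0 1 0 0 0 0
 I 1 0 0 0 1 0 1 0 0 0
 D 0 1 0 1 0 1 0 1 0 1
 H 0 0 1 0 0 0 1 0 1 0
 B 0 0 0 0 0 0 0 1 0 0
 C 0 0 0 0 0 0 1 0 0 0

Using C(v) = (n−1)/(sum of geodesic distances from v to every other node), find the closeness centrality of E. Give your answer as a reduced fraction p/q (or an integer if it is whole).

Distances from E: A:4, B:4, C:3, D:2, F:2, G:3, H:3, I:1, J:3. Sum = 25.
n = 10, so closeness = 9/25.

9/25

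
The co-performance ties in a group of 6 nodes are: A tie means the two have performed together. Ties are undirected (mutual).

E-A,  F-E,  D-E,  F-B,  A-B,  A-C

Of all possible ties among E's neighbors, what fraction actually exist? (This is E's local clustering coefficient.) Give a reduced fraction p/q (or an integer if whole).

0

E's neighbors: A, D, and F (k = 3).
Possible neighbor pairs: C(3,2) = 3. Edges among them: none → e = 0.
Clustering(E) = 0/3 = 0.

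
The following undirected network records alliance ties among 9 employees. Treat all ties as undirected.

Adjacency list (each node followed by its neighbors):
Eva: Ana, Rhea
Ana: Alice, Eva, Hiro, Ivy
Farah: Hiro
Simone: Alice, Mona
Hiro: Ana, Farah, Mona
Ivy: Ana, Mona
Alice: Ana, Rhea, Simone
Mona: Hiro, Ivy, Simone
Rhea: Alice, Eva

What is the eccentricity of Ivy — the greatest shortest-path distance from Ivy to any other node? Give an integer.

Distances from Ivy: Alice:2, Ana:1, Eva:2, Farah:3, Hiro:2, Mona:1, Rhea:3, Simone:2.
The largest is 3 (to Rhea and Farah), so the eccentricity of Ivy is 3.

3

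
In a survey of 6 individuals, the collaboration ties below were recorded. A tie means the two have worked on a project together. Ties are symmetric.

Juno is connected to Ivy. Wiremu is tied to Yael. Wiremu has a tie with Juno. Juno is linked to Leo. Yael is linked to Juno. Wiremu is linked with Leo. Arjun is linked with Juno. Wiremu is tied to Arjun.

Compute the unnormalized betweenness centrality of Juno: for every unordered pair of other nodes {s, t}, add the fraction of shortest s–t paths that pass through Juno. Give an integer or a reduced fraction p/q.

11/2

Pairs whose geodesics pass through Juno — Arjun–Ivy: 1; Arjun–Leo: 1/2; Arjun–Yael: 1/2; Ivy–Wiremu: 1; Ivy–Leo: 1; Ivy–Yael: 1; Leo–Yael: 1/2.
All other pairs contribute 0.
Summing the contributions gives betweenness(Juno) = 11/2.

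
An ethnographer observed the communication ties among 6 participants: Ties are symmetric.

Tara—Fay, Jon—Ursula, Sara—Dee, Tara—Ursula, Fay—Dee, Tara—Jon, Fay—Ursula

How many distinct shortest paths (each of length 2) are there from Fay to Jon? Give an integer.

2

The shortest distance is 2. The length-2 paths are: Fay–Tara–Jon; Fay–Ursula–Jon.
That gives 2 distinct shortest paths.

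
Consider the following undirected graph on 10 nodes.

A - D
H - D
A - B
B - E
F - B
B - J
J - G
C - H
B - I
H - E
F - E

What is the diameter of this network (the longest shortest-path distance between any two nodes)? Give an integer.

Eccentricity of each node (its greatest distance to any other): A:3, B:3, C:5, D:4, E:3, F:3, G:5, H:4, I:4, J:4.
The maximum eccentricity is 5, realized for instance by the pair G–C via G – J – B – E – H – C. So the diameter is 5.

5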